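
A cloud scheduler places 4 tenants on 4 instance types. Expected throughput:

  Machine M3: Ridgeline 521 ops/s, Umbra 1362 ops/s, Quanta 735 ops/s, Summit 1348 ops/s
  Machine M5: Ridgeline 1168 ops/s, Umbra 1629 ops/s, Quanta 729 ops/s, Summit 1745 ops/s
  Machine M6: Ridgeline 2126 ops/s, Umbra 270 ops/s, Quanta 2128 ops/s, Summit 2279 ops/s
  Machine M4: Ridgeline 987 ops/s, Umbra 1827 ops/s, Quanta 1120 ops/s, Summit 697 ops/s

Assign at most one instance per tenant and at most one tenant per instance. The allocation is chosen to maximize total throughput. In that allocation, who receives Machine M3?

Optimal: Ridgeline→Machine M5 (1168 ops/s), Umbra→Machine M4 (1827 ops/s), Quanta→Machine M6 (2128 ops/s), Summit→Machine M3 (1348 ops/s) — total 1168+1827+2128+1348 = 6471 ops/s.
Max-entry greedy (repeatedly take the single best remaining cell) gives 6009 ops/s, worse by 462.
Swapping Quanta↔Umbra (Quanta→Machine M4 1120 ops/s, Umbra→Machine M6 270 ops/s) loses 2565.
Every other assignment is strictly worse.
Summit's own top instance is Machine M6 (2279 ops/s), but forcing Summit→Machine M6 and reassigning the rest optimally gives only 6009 ops/s — worse by 462.

Summit receives Machine M3.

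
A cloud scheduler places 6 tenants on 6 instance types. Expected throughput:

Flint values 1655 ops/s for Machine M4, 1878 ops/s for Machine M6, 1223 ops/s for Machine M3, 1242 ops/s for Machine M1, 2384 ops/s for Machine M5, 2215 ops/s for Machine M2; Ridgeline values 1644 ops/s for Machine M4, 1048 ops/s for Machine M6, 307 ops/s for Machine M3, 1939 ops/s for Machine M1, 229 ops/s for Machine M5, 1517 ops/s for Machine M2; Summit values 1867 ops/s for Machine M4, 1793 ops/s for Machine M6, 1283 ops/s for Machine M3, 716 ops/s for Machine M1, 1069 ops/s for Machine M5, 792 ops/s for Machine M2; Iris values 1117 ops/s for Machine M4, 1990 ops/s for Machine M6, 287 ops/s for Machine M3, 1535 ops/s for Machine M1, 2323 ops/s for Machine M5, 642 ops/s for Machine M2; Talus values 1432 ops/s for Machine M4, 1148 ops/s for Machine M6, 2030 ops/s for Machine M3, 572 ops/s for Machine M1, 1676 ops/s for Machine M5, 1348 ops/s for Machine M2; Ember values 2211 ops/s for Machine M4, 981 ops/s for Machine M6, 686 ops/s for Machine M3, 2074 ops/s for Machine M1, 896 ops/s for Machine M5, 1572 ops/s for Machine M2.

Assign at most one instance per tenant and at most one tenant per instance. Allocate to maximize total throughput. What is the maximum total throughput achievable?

Optimal: Flint→Machine M2 (2215 ops/s), Ridgeline→Machine M1 (1939 ops/s), Summit→Machine M6 (1793 ops/s), Iris→Machine M5 (2323 ops/s), Talus→Machine M3 (2030 ops/s), Ember→Machine M4 (2211 ops/s) — total 2215+1939+1793+2323+2030+2211 = 12511 ops/s.
Row-greedy (each tenant in turn takes its best remaining instance) gives 11782 ops/s, worse by 729.
Next-best assignment: Flint→Machine M2, Ridgeline→Machine M4, Summit→Machine M6, Iris→Machine M5, Talus→Machine M3, Ember→Machine M1 = 12079 ops/s.
No other one-to-one assignment exceeds 12511 ops/s.

Max total: 12511 ops/s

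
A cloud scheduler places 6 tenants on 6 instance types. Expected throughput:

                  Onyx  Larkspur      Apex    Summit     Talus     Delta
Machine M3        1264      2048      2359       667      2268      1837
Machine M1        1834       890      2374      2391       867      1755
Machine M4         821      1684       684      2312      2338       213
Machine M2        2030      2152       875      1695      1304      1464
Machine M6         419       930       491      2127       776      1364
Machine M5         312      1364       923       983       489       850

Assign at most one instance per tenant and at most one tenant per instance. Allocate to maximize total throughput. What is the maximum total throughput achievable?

Optimal: Onyx→Machine M2 (2030 ops/s), Larkspur→Machine M5 (1364 ops/s), Apex→Machine M1 (2374 ops/s), Summit→Machine M6 (2127 ops/s), Talus→Machine M4 (2338 ops/s), Delta→Machine M3 (1837 ops/s) — total 2030+1364+2374+2127+2338+1837 = 12070 ops/s.
Max-entry greedy (repeatedly take the single best remaining cell) gives 10916 ops/s, worse by 1154.
Next-best assignment: Onyx→Machine M2, Larkspur→Machine M5, Apex→Machine M3, Summit→Machine M6, Talus→Machine M4, Delta→Machine M1 = 11973 ops/s.
Swapping Summit↔Delta (Summit→Machine M3 667 ops/s, Delta→Machine M6 1364 ops/s) loses 1933.
Every other assignment is strictly worse.

Maximum total: 12070 ops/s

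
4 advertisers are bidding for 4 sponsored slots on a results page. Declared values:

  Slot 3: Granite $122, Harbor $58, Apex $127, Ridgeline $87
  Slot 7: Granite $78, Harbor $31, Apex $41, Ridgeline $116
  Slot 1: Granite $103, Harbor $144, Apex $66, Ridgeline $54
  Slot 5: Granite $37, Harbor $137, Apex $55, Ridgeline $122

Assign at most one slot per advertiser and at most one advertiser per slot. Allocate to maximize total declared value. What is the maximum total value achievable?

Optimal: Granite→Slot 1 ($103), Harbor→Slot 5 ($137), Apex→Slot 3 ($127), Ridgeline→Slot 7 ($116) — total 103+137+127+116 = $483.
Column-greedy (each slot in turn goes to its best remaining advertiser) gives $424, worse by 59.

Max total: $483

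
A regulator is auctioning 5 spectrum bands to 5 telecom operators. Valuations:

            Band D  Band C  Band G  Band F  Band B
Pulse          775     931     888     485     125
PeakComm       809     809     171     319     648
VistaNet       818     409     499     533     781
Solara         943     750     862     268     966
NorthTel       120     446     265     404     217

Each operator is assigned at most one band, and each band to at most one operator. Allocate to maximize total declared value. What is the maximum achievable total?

Optimal: Pulse→Band G ($888M), PeakComm→Band C ($809M), VistaNet→Band D ($818M), Solara→Band B ($966M), NorthTel→Band F ($404M) — total 888+809+818+966+404 = $3885M.
Row-greedy (each operator in turn takes its best remaining band) gives $3787M, worse by 98.
Next-best assignment: Pulse→Band G, PeakComm→Band C, VistaNet→Band B, Solara→Band D, NorthTel→Band F = $3825M.
Swapping PeakComm↔VistaNet (PeakComm→Band D $809M, VistaNet→Band C $409M) loses 409.
No other one-to-one assignment exceeds $3885M.

Max total: $3885M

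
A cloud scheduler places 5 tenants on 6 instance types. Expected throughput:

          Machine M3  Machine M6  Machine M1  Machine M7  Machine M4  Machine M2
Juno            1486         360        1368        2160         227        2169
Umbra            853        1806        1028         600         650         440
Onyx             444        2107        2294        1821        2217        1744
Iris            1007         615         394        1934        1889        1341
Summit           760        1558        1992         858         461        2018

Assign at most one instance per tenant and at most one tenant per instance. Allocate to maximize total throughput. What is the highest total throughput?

Max total: 10167 ops/s

Treat this as an assignment problem: match each tenant to one instance.
Optimal: Juno→Machine M7 (2160 ops/s), Umbra→Machine M6 (1806 ops/s), Onyx→Machine M1 (2294 ops/s), Iris→Machine M4 (1889 ops/s), Summit→Machine M2 (2018 ops/s) — total 2160+1806+2294+1889+2018 = 10167 ops/s.
Row-greedy (each tenant in turn takes its best remaining instance) gives 8963 ops/s, worse by 1204.
Next-best assignment: Juno→Machine M2, Umbra→Machine M6, Onyx→Machine M4, Iris→Machine M7, Summit→Machine M1 = 10118 ops/s.
Checked against all permutations: 10167 ops/s is optimal.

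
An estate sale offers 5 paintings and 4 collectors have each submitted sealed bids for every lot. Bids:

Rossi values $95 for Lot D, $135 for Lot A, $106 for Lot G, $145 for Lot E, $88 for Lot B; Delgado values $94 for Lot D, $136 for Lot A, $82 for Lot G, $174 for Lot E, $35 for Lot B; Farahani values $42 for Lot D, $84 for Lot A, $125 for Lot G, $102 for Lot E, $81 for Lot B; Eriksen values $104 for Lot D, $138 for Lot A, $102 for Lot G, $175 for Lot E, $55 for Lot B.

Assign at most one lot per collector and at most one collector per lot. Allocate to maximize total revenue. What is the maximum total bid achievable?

Max total: $538

Optimal: Rossi→Lot A ($135), Delgado→Lot E ($174), Farahani→Lot G ($125), Eriksen→Lot D ($104) — total 135+174+125+104 = $538.
Next-best assignment: Rossi→Lot D, Delgado→Lot E, Farahani→Lot G, Eriksen→Lot A = $532.
Swapping Rossi↔Delgado (Rossi→Lot E $145, Delgado→Lot A $136) loses 28.
Every other assignment is strictly worse.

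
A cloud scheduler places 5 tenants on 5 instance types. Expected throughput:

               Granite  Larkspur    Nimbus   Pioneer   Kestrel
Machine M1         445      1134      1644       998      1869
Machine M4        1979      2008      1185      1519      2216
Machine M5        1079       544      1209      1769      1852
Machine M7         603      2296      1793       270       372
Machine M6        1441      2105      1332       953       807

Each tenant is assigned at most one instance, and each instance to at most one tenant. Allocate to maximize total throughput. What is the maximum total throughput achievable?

Optimal: Granite→Machine M4 (1979 ops/s), Larkspur→Machine M6 (2105 ops/s), Nimbus→Machine M7 (1793 ops/s), Pioneer→Machine M5 (1769 ops/s), Kestrel→Machine M1 (1869 ops/s) — total 1979+2105+1793+1769+1869 = 9515 ops/s.
Max-entry greedy (repeatedly take the single best remaining cell) gives 9366 ops/s, worse by 149.
Checked against all permutations: 9515 ops/s is optimal.

Max total: 9515 ops/s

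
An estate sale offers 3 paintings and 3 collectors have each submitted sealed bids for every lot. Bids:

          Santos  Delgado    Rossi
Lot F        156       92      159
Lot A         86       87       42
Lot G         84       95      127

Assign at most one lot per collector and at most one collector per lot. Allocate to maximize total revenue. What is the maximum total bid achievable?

Max total: $370

This is a one-to-one assignment (maximum-weight bipartite matching).
Optimal: Santos→Lot F ($156), Delgado→Lot A ($87), Rossi→Lot G ($127) — total 156+87+127 = $370.
Max-entry greedy (repeatedly take the single best remaining cell) gives $340, worse by 30.
Every other assignment is strictly worse.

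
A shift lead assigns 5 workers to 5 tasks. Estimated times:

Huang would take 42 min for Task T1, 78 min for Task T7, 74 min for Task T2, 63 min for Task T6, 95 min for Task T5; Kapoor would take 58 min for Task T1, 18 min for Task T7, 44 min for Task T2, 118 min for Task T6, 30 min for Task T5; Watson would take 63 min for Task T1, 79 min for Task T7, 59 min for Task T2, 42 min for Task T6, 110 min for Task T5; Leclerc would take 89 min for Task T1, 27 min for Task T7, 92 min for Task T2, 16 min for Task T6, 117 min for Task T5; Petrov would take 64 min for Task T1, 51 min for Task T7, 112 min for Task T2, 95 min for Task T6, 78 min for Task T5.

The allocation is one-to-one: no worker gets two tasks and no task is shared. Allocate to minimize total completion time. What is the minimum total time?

Min total: 198 min

Optimal: Huang→Task T1 (42 min), Kapoor→Task T5 (30 min), Watson→Task T2 (59 min), Leclerc→Task T6 (16 min), Petrov→Task T7 (51 min) — total 42+30+59+16+51 = 198 min.
Row-greedy (each worker in turn takes its cheapest remaining task) gives 272 min, worse by 74.
Next-best assignment: Huang→Task T1, Kapoor→Task T7, Watson→Task T2, Leclerc→Task T6, Petrov→Task T5 = 213 min.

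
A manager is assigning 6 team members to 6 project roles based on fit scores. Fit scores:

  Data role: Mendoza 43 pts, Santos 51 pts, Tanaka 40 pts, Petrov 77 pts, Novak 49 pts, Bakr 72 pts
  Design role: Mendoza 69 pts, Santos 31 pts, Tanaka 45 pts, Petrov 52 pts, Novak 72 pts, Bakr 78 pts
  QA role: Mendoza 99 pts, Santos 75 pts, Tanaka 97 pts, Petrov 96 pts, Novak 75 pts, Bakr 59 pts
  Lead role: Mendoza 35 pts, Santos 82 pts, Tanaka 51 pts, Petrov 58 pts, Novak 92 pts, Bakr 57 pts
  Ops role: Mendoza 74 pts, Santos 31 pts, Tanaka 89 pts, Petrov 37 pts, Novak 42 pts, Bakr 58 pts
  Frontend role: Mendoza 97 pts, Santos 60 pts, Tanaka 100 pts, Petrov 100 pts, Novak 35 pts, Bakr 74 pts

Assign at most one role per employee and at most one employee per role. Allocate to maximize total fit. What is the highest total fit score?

Optimal: Mendoza→QA role (99 pts), Santos→Lead role (82 pts), Tanaka→Ops role (89 pts), Petrov→Frontend role (100 pts), Novak→Design role (72 pts), Bakr→Data role (72 pts) — total 99+82+89+100+72+72 = 514 pts.
Row-greedy (each employee in turn takes its best remaining role) gives 488 pts, worse by 26.

Maximum total: 514 pts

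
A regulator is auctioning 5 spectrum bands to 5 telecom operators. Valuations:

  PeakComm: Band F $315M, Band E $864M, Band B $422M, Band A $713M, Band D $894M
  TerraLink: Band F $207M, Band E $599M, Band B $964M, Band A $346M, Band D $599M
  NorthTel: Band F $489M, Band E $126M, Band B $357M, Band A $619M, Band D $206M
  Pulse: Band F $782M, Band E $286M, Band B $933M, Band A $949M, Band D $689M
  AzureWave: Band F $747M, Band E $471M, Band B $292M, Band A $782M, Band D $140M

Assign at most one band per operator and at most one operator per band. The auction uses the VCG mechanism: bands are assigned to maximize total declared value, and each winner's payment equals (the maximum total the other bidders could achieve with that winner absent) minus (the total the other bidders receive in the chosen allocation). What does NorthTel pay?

Efficient allocation: PeakComm→Band E ($864M), TerraLink→Band B ($964M), NorthTel→Band A ($619M), Pulse→Band D ($689M), AzureWave→Band F ($747M); total welfare W = $3883M.
NorthTel receives Band A at value $619M, so the others get W − 619 = $3264M.
Without NorthTel: best allocation of the remaining 4 bidders over all 5 bands is PeakComm→Band D ($894M), TerraLink→Band B ($964M), Pulse→Band A ($949M), AzureWave→Band F ($747M), total $3554M.
VCG payment = (others' best without NorthTel) − (others' welfare with NorthTel) = 3554 − 3264 = $290M.

NorthTel pays $290M.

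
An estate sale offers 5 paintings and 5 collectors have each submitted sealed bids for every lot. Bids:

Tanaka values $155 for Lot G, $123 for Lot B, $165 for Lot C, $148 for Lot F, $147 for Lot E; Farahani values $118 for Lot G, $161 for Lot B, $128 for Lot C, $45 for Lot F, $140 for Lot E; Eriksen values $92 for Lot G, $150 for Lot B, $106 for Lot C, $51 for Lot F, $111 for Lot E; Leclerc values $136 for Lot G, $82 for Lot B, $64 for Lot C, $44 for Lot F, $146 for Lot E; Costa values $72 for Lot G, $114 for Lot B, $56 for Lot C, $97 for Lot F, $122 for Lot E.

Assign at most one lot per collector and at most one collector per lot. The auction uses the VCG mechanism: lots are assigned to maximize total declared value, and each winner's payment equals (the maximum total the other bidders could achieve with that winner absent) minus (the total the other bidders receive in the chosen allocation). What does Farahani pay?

Efficient allocation: Tanaka→Lot C ($165), Farahani→Lot E ($140), Eriksen→Lot B ($150), Leclerc→Lot G ($136), Costa→Lot F ($97); total welfare W = $688.
Farahani receives Lot E at value $140, so the others get W − 140 = $548.
Without Farahani: best allocation of the remaining 4 bidders over all 5 lots is Tanaka→Lot C ($165), Eriksen→Lot B ($150), Leclerc→Lot G ($136), Costa→Lot E ($122), total $573.
VCG payment = (others' best without Farahani) − (others' welfare with Farahani) = 573 − 548 = $25.

Farahani pays $25.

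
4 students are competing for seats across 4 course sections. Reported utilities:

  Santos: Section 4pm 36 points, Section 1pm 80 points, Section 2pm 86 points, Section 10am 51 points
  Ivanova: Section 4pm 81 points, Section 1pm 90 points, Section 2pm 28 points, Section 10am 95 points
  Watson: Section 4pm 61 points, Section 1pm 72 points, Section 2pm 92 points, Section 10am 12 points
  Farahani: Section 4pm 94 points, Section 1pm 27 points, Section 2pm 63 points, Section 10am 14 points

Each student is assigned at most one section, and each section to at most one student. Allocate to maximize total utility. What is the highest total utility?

Maximum total: 361 points

Optimal: Santos→Section 1pm (80 points), Ivanova→Section 10am (95 points), Watson→Section 2pm (92 points), Farahani→Section 4pm (94 points) — total 80+95+92+94 = 361 points.
Column-greedy (each section in turn goes to its best remaining student) gives 327 points, worse by 34.
Next-best assignment: Santos→Section 2pm, Ivanova→Section 10am, Watson→Section 1pm, Farahani→Section 4pm = 347 points.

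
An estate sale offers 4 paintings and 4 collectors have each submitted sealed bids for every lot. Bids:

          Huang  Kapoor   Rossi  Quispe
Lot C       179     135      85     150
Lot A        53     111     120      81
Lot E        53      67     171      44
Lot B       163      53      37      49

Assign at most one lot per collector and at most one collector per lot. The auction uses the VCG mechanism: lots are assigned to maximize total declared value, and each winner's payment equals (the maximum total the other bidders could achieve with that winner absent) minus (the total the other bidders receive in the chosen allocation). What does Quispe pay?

Quispe pays $24.

Efficient allocation: Huang→Lot B ($163), Kapoor→Lot A ($111), Rossi→Lot E ($171), Quispe→Lot C ($150); total welfare W = $595.
Quispe receives Lot C at value $150, so the others get W − 150 = $445.
Without Quispe: best allocation of the remaining 3 bidders over all 4 lots is Huang→Lot B ($163), Kapoor→Lot C ($135), Rossi→Lot E ($171), total $469.
VCG payment = (others' best without Quispe) − (others' welfare with Quispe) = 469 − 445 = $24.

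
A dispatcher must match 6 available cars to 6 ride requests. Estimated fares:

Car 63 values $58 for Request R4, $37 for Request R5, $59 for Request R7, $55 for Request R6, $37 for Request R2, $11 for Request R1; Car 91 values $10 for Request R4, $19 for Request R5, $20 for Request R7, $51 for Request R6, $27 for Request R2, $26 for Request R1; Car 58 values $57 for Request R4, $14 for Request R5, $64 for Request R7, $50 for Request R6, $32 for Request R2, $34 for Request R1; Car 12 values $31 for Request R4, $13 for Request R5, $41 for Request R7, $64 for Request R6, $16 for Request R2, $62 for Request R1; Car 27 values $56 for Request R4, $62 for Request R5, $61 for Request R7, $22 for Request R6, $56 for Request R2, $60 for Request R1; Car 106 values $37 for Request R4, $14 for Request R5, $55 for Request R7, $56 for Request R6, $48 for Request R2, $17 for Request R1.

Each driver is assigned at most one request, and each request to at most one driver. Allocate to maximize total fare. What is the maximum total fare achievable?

Maximum total: $345

Optimal: Car 63→Request R4 ($58), Car 91→Request R6 ($51), Car 58→Request R7 ($64), Car 12→Request R1 ($62), Car 27→Request R5 ($62), Car 106→Request R2 ($48) — total 58+51+64+62+62+48 = $345.
Row-greedy (each driver in turn takes its best remaining request) gives $339, worse by 6.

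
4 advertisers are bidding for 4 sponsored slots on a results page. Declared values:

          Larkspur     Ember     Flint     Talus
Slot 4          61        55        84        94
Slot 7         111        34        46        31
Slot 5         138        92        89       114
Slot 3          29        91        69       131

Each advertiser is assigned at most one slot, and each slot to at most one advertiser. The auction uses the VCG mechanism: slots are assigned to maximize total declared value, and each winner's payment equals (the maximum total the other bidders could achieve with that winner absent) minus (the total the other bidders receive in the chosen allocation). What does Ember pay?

Efficient allocation: Larkspur→Slot 7 ($111), Ember→Slot 5 ($92), Flint→Slot 4 ($84), Talus→Slot 3 ($131); total welfare W = $418.
Ember receives Slot 5 at value $92, so the others get W − 92 = $326.
Without Ember: best allocation of the remaining 3 bidders over all 4 slots is Larkspur→Slot 5 ($138), Flint→Slot 4 ($84), Talus→Slot 3 ($131), total $353.
VCG payment = (others' best without Ember) − (others' welfare with Ember) = 353 − 326 = $27.

Ember pays $27.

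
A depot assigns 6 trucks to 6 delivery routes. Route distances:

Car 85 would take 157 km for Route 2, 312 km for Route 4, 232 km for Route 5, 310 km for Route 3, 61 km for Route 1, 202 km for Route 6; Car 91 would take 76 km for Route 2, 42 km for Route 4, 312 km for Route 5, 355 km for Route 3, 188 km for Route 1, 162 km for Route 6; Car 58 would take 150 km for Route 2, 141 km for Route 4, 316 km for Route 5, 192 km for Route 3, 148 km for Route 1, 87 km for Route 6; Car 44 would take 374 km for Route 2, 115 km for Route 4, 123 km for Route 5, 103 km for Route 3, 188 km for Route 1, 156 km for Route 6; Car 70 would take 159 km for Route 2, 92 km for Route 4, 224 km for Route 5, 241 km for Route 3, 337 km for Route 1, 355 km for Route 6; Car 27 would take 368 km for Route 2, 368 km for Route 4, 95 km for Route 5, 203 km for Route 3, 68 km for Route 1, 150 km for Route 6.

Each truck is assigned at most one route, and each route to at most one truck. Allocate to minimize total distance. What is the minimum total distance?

Optimal: Car 85→Route 1 (61 km), Car 91→Route 2 (76 km), Car 58→Route 6 (87 km), Car 44→Route 3 (103 km), Car 70→Route 4 (92 km), Car 27→Route 5 (95 km) — total 61+76+87+103+92+95 = 514 km.
Row-greedy (each truck in turn takes its cheapest remaining route) gives 547 km, worse by 33.
Swapping Car 58↔Car 85 (Car 58→Route 1 148 km, Car 85→Route 6 202 km) adds 202.

Min total: 514 km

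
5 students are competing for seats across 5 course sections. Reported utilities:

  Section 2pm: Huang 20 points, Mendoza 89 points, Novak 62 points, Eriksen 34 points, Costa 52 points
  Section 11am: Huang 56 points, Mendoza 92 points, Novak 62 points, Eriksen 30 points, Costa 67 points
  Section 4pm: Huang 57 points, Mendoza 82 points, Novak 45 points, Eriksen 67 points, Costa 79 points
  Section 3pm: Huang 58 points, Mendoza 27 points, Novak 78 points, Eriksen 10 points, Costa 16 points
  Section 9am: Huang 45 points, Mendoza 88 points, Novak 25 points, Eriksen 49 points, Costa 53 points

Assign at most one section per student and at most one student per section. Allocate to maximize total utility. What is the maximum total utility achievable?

Max total: 351 points

Optimal: Huang→Section 11am (56 points), Mendoza→Section 2pm (89 points), Novak→Section 3pm (78 points), Eriksen→Section 9am (49 points), Costa→Section 4pm (79 points) — total 56+89+78+49+79 = 351 points.
Every other assignment is strictly worse.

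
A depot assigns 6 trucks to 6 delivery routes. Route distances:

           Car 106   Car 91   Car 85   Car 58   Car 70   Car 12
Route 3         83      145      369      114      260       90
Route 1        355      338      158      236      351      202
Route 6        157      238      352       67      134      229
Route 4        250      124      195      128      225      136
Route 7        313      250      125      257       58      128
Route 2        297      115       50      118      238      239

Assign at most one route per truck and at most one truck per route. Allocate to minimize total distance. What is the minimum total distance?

Optimal: Car 106→Route 3 (83 km), Car 91→Route 4 (124 km), Car 85→Route 2 (50 km), Car 58→Route 6 (67 km), Car 70→Route 7 (58 km), Car 12→Route 1 (202 km) — total 83+124+50+67+58+202 = 584 km.
Row-greedy (each truck in turn takes its cheapest remaining route) gives 817 km, worse by 233.
Next-best assignment: Car 106→Route 3, Car 91→Route 2, Car 85→Route 1, Car 58→Route 6, Car 70→Route 7, Car 12→Route 4 = 617 km.

Min total: 584 km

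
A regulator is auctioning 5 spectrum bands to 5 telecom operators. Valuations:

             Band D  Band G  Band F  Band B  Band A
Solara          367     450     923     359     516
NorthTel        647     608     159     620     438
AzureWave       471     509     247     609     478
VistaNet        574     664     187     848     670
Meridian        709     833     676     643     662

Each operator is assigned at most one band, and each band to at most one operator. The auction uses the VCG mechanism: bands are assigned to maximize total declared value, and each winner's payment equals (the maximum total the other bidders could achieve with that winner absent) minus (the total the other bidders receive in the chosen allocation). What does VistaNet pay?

VistaNet pays $131M.

Efficient allocation: Solara→Band F ($923M), NorthTel→Band D ($647M), AzureWave→Band A ($478M), VistaNet→Band B ($848M), Meridian→Band G ($833M); total welfare W = $3729M.
VistaNet receives Band B at value $848M, so the others get W − 848 = $2881M.
Without VistaNet: best allocation of the remaining 4 bidders over all 5 bands is Solara→Band F ($923M), NorthTel→Band D ($647M), AzureWave→Band B ($609M), Meridian→Band G ($833M), total $3012M.
VCG payment = (others' best without VistaNet) − (others' welfare with VistaNet) = 3012 − 2881 = $131M.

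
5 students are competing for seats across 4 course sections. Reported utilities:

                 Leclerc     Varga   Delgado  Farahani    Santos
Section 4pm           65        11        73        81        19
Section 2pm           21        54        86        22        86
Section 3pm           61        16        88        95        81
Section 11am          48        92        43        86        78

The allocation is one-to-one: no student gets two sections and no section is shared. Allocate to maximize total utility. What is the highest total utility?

Optimal: Farahani→Section 4pm (81 points), Santos→Section 2pm (86 points), Delgado→Section 3pm (88 points), Varga→Section 11am (92 points) — total 81+86+88+92 = 347 points.
Column-greedy (each section in turn goes to its best remaining student) gives 340 points, worse by 7.

Maximum total: 347 points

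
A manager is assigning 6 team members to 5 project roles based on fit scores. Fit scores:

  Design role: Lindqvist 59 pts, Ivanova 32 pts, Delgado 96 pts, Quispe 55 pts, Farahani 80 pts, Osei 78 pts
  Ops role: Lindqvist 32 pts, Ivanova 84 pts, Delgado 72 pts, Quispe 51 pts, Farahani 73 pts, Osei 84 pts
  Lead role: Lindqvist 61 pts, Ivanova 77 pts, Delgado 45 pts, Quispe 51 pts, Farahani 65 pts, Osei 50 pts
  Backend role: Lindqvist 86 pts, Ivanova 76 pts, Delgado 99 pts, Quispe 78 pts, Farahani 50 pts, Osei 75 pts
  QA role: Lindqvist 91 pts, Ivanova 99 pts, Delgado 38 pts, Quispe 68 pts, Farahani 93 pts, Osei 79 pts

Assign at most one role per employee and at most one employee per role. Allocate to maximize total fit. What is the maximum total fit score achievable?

Max total: 436 pts

Optimal: Delgado→Design role (96 pts), Osei→Ops role (84 pts), Ivanova→Lead role (77 pts), Lindqvist→Backend role (86 pts), Farahani→QA role (93 pts) — total 96+84+77+86+93 = 436 pts.
Column-greedy (each role in turn goes to its best remaining employee) gives 410 pts, worse by 26.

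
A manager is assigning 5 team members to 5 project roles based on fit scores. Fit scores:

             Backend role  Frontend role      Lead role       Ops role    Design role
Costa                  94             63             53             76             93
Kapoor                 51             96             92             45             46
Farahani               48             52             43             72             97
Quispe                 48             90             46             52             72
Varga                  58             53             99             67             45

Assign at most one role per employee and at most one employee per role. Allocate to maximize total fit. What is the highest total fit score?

Optimal: Costa→Backend role (94 pts), Kapoor→Lead role (92 pts), Farahani→Design role (97 pts), Quispe→Frontend role (90 pts), Varga→Ops role (67 pts) — total 94+92+97+90+67 = 440 pts.
Row-greedy (each employee in turn takes its best remaining role) gives 438 pts, worse by 2.
Swapping Kapoor↔Varga (Kapoor→Ops role 45 pts, Varga→Lead role 99 pts) loses 15.

Maximum total: 440 pts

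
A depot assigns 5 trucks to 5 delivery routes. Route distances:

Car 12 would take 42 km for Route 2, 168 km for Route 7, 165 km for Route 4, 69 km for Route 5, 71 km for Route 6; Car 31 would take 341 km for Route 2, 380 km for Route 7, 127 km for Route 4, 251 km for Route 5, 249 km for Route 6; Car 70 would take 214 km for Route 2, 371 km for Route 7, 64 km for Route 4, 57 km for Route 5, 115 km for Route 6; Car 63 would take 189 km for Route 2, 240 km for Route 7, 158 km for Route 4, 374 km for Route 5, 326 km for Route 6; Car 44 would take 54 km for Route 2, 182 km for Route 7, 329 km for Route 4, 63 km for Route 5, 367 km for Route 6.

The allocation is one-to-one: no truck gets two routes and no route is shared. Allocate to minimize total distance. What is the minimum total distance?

Minimum total: 549 km

This is the linear assignment problem.
Optimal: Car 12→Route 6 (71 km), Car 31→Route 4 (127 km), Car 70→Route 5 (57 km), Car 63→Route 7 (240 km), Car 44→Route 2 (54 km) — total 71+127+57+240+54 = 549 km.
Column-greedy (each route in turn goes to its cheapest remaining truck) gives 865 km, worse by 316.
Next-best assignment: Car 12→Route 2, Car 31→Route 4, Car 70→Route 6, Car 63→Route 7, Car 44→Route 5 = 587 km.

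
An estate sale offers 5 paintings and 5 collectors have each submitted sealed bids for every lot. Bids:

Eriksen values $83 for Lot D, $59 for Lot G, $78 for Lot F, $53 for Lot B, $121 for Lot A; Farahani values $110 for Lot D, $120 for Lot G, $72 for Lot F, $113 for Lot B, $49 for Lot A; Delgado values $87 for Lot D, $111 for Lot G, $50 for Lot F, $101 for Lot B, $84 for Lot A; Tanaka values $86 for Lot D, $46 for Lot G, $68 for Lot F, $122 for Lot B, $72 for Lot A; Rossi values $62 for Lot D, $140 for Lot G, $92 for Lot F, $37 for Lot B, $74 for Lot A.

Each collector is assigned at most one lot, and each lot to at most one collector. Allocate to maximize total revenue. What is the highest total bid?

Max total: $556

Optimal: Eriksen→Lot A ($121), Farahani→Lot D ($110), Delgado→Lot G ($111), Tanaka→Lot B ($122), Rossi→Lot F ($92) — total 121+110+111+122+92 = $556.
Max-entry greedy (repeatedly take the single best remaining cell) gives $543, worse by 13.
Next-best assignment: Eriksen→Lot A, Farahani→Lot D, Delgado→Lot F, Tanaka→Lot B, Rossi→Lot G = $543.
Swapping Tanaka↔Farahani (Tanaka→Lot D $86, Farahani→Lot B $113) loses 33.
Every other assignment is strictly worse.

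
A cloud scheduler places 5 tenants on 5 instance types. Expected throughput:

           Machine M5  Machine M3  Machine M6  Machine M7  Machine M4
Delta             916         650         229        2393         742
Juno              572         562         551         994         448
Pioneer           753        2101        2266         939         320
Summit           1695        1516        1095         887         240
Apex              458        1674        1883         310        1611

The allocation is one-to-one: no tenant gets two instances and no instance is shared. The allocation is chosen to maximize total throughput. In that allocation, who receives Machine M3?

Juno receives Machine M3.

Optimal: Delta→Machine M7 (2393 ops/s), Juno→Machine M3 (562 ops/s), Pioneer→Machine M6 (2266 ops/s), Summit→Machine M5 (1695 ops/s), Apex→Machine M4 (1611 ops/s) — total 2393+562+2266+1695+1611 = 8527 ops/s.
Column-greedy (each instance in turn goes to its best remaining tenant) gives 8520 ops/s, worse by 7.
Juno's own top instance is Machine M7 (994 ops/s), but forcing Juno→Machine M7 and reassigning the rest optimally gives only 7415 ops/s — worse by 1112.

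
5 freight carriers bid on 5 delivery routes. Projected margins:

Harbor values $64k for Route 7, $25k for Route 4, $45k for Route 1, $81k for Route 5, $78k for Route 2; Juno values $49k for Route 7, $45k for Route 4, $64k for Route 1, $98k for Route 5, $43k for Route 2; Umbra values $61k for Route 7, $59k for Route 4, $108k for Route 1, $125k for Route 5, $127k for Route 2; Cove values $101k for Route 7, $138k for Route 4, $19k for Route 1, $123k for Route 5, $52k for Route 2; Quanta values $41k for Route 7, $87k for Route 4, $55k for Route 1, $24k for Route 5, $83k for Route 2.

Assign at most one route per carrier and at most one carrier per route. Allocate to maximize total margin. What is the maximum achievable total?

Max total: $491k

Optimal: Harbor→Route 7 ($64k), Juno→Route 5 ($98k), Umbra→Route 1 ($108k), Cove→Route 4 ($138k), Quanta→Route 2 ($83k) — total 64+98+108+138+83 = $491k.
Row-greedy (each carrier in turn takes its best remaining route) gives $451k, worse by 40.
Next-best assignment: Harbor→Route 7, Juno→Route 5, Umbra→Route 2, Cove→Route 4, Quanta→Route 1 = $482k.
Swapping Umbra↔Quanta (Umbra→Route 2 $127k, Quanta→Route 1 $55k) loses 9.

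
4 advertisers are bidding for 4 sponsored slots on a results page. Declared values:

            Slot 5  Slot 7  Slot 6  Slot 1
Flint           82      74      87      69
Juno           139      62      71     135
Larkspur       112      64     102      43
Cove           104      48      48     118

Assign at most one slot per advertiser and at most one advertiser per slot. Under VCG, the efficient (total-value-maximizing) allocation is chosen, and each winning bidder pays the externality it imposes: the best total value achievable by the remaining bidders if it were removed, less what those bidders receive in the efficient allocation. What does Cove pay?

Cove pays $19.

Efficient allocation: Flint→Slot 7 ($74), Juno→Slot 5 ($139), Larkspur→Slot 6 ($102), Cove→Slot 1 ($118); total welfare W = $433.
Cove receives Slot 1 at value $118, so the others get W − 118 = $315.
Without Cove: best allocation of the remaining 3 bidders over all 4 slots is Flint→Slot 6 ($87), Juno→Slot 1 ($135), Larkspur→Slot 5 ($112), total $334.
VCG payment = (others' best without Cove) − (others' welfare with Cove) = 334 − 315 = $19.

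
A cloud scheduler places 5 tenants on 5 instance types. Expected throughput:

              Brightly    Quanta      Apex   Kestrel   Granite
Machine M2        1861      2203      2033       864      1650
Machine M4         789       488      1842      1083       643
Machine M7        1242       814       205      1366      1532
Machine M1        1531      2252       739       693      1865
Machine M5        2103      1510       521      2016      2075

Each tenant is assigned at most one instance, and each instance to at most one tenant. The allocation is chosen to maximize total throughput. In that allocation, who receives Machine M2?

Brightly receives Machine M2.

This is a one-to-one assignment (maximum-weight bipartite matching).
Optimal: Brightly→Machine M2 (1861 ops/s), Quanta→Machine M1 (2252 ops/s), Apex→Machine M4 (1842 ops/s), Kestrel→Machine M5 (2016 ops/s), Granite→Machine M7 (1532 ops/s) — total 1861+2252+1842+2016+1532 = 9503 ops/s.
Row-greedy (each tenant in turn takes its best remaining instance) gives 8397 ops/s, worse by 1106.
Checked against all permutations: 9503 ops/s is optimal.
Brightly's own top instance is Machine M5 (2103 ops/s), but forcing Brightly→Machine M5 and reassigning the rest optimally gives only 9379 ops/s — worse by 124.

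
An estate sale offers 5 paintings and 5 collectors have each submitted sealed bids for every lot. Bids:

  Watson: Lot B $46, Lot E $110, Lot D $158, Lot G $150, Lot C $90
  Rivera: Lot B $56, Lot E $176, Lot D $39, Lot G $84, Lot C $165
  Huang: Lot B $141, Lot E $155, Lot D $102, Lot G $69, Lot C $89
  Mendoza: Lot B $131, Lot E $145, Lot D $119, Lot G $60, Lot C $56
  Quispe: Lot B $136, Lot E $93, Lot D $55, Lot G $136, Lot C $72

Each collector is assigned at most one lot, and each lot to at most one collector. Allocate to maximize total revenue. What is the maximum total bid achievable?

Optimal: Watson→Lot D ($158), Rivera→Lot C ($165), Huang→Lot B ($141), Mendoza→Lot E ($145), Quispe→Lot G ($136) — total 158+165+141+145+136 = $745.
Row-greedy (each collector in turn takes its best remaining lot) gives $607, worse by 138.
Checked against all permutations: $745 is optimal.

Max total: $745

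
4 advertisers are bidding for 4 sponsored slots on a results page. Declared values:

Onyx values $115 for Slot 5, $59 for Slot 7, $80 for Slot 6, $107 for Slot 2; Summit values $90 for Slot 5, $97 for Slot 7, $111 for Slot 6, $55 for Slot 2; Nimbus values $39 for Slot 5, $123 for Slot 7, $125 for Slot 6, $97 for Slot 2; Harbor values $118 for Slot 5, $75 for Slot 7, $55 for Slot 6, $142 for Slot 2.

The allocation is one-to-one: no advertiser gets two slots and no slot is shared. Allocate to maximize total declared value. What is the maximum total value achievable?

Maximum total: $491

This is a one-to-one assignment (maximum-weight bipartite matching).
Optimal: Onyx→Slot 5 ($115), Summit→Slot 6 ($111), Nimbus→Slot 7 ($123), Harbor→Slot 2 ($142) — total 115+111+123+142 = $491.
Column-greedy (each slot in turn goes to its best remaining advertiser) gives $459, worse by 32.
No other one-to-one assignment exceeds $491.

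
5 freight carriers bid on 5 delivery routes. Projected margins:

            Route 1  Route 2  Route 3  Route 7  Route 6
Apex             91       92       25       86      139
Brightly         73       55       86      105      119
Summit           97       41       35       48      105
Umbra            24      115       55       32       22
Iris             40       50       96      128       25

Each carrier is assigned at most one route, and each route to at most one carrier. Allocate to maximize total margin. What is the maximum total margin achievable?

Optimal: Apex→Route 6 ($139k), Brightly→Route 3 ($86k), Summit→Route 1 ($97k), Umbra→Route 2 ($115k), Iris→Route 7 ($128k) — total 139+86+97+115+128 = $565k.
Column-greedy (each route in turn goes to its best remaining carrier) gives $552k, worse by 13.
Next-best assignment: Apex→Route 6, Brightly→Route 7, Summit→Route 1, Umbra→Route 2, Iris→Route 3 = $552k.
Swapping Summit↔Iris (Summit→Route 7 $48k, Iris→Route 1 $40k) loses 137.

Maximum total: $565k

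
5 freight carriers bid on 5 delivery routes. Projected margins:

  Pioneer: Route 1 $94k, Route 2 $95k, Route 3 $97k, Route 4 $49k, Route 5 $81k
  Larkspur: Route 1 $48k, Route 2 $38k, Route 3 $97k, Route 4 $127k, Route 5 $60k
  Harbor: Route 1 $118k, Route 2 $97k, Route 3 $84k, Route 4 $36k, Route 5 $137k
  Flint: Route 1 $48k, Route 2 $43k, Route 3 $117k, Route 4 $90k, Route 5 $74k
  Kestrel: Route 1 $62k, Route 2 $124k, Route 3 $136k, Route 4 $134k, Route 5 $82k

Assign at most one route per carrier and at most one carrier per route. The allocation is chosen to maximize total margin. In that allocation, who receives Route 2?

Kestrel receives Route 2.

Treat this as an assignment problem: match each carrier to one route.
Optimal: Pioneer→Route 1 ($94k), Larkspur→Route 4 ($127k), Harbor→Route 5 ($137k), Flint→Route 3 ($117k), Kestrel→Route 2 ($124k) — total 94+127+137+117+124 = $599k.
Max-entry greedy (repeatedly take the single best remaining cell) gives $543k, worse by 56.
Next-best assignment: Pioneer→Route 5, Larkspur→Route 4, Harbor→Route 1, Flint→Route 3, Kestrel→Route 2 = $567k.
Swapping Pioneer↔Flint (Pioneer→Route 3 $97k, Flint→Route 1 $48k) loses 66.
Checked against all permutations: $599k is optimal.
Kestrel's own top route is Route 3 ($136k), but forcing Kestrel→Route 3 and reassigning the rest optimally gives only $550k — worse by 49.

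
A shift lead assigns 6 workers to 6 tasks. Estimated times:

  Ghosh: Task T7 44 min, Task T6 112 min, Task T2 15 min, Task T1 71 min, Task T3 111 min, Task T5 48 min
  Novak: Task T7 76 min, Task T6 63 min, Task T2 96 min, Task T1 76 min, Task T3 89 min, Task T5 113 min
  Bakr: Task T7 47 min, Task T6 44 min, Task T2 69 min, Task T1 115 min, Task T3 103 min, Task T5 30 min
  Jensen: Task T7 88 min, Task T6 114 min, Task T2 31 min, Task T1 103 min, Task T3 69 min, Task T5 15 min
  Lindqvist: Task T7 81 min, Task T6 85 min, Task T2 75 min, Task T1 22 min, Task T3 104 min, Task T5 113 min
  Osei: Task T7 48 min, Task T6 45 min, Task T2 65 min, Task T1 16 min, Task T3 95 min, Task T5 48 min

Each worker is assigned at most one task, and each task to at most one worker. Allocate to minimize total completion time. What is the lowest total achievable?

This is the linear assignment problem.
Optimal: Ghosh→Task T2 (15 min), Novak→Task T3 (89 min), Bakr→Task T7 (47 min), Jensen→Task T5 (15 min), Lindqvist→Task T1 (22 min), Osei→Task T6 (45 min) — total 15+89+47+15+22+45 = 233 min.
Min-entry greedy (repeatedly take the single cheapest remaining cell) gives 270 min, worse by 37.

Minimum total: 233 min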